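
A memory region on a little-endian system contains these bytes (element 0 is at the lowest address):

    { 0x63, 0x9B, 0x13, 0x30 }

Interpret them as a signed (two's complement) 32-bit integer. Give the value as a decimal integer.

806591331

Little-endian stores the least-significant byte at the lowest address.
Reassemble most-significant byte first: 30 13 9B 63 → 0x30139B63.
0x30139B63 = 806591331.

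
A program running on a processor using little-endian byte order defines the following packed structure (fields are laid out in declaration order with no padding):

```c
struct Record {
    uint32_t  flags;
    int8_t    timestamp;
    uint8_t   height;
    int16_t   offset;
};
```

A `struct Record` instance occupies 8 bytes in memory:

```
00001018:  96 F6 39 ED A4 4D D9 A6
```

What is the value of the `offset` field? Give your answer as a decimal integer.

-22823

`offset` follows `flags` (4 B), `timestamp` (1 B), `height` (1 B), so it starts at offset 4 + 1 + 1 = 6 and occupies 2 bytes.
Bytes at offsets 6..7: D9 A6.
In little-endian order the low byte comes first in memory.
Reassemble most-significant byte first: A6 D9 → 0xA6D9.
Top bit is set, so as a signed 16-bit value this is 0xA6D9 − 2^16 = -22823.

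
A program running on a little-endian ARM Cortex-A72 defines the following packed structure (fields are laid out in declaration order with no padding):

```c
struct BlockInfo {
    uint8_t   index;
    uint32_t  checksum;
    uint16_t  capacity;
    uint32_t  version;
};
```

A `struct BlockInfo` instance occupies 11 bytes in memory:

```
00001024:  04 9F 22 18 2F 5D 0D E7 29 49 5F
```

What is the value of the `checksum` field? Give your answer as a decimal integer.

`checksum` follows `index` (1 byte), so it starts at byte offset 1 and occupies 4 bytes.
Bytes at offsets 1..4: 9F 22 18 2F.
In little-endian order the low byte comes first in memory.
Reassemble most-significant byte first: 2F 18 22 9F → 0x2F18229F.
0x2F18229F = 790110879.

790110879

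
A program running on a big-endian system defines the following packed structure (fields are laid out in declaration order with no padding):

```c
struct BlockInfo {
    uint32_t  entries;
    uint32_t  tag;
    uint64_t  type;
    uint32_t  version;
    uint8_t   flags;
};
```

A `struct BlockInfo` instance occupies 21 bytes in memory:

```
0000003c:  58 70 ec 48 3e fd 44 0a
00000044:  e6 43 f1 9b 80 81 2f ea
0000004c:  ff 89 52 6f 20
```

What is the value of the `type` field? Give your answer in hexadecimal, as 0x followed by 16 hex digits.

0xE643F19B80812FEA

`type` follows `entries` (4 B), `tag` (4 B), so it starts at offset 4 + 4 = 8 and occupies 8 bytes.
Bytes at offsets 8..15: E6 43 F1 9B 80 81 2F EA.
Big-endian: lowest address holds the most-significant byte.
The bytes are already most-significant first: 0xE643F19B80812FEA.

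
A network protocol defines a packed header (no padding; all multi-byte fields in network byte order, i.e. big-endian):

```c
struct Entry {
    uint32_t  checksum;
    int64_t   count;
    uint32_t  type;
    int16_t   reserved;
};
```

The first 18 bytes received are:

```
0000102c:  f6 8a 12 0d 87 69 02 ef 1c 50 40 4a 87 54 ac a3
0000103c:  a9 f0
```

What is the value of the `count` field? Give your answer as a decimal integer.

-8689410780039200694

`count` follows `checksum` (4 bytes), so it starts at byte offset 4 and occupies 8 bytes.
Bytes at offsets 4..11: 87 69 02 EF 1C 50 40 4A.
In big-endian order the high byte comes first in memory.
The bytes are already most-significant first: 0x876902EF1C50404A.
Top bit is set, so as a signed 64-bit value this is 0x876902EF1C50404A − 2^64 = -8689410780039200694.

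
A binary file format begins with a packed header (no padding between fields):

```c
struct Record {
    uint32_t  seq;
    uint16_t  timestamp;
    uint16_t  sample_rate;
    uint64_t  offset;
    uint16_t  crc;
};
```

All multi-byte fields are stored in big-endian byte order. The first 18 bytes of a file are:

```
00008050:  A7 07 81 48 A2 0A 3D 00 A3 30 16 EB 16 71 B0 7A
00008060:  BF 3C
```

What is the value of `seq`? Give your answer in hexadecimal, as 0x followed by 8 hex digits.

`seq` is the first field, at byte offset 0, occupying 4 bytes.
Bytes at offsets 0..3: A7 07 81 48.
In big-endian order the high byte comes first in memory.
The bytes are already most-significant first: 0xA7078148.

0xA7078148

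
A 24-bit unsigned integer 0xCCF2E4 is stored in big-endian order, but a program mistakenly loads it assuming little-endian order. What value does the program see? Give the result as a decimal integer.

15004364

Stored big-endian, the bytes at ascending addresses are CC F2 E4.
Read back as little-endian, the first byte is least significant, giving 0xE4F2CC.
0xE4F2CC = 15004364.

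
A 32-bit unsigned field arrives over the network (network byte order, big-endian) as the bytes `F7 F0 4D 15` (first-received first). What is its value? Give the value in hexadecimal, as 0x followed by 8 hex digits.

Big-endian: lowest address holds the most-significant byte.
The bytes are already most-significant first: 0xF7F04D15.

0xF7F04D15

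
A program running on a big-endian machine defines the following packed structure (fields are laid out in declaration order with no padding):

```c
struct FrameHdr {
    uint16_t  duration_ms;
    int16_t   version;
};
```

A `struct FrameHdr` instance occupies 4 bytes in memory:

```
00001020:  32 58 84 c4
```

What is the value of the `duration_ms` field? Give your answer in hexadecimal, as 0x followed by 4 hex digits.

`duration_ms` is the first field, at byte offset 0, occupying 2 bytes.
Bytes at offsets 0..1: 32 58.
Big-endian: lowest address holds the most-significant byte.
The bytes are already most-significant first: 0x3258.

0x3258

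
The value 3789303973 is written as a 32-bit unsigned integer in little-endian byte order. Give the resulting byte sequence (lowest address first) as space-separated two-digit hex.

3789303973 in hexadecimal, padded to 32 bits, is 0xE1DC30A5.
Split into bytes (most-significant first): E1 DC 30 A5.
Little-endian: lowest address holds the least-significant byte.
So at ascending addresses the bytes are A5 30 DC E1.

A5 30 DC E1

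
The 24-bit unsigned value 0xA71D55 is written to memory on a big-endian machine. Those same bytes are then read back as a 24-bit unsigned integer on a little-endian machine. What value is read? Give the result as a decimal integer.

Stored big-endian, the bytes at ascending addresses are A7 1D 55.
Read back as little-endian, the first byte is least significant, giving 0x551DA7.
0x551DA7 = 5578151.

5578151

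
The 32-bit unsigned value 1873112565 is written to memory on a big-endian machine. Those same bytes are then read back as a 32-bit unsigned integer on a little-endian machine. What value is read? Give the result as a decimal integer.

4117603695

1873112565 in 32-bit hexadecimal is 0x6FA56DF5.
Stored big-endian, the bytes at ascending addresses are 6F A5 6D F5.
Read back as little-endian, the first byte is least significant, giving 0xF56DA56F.
0xF56DA56F = 4117603695.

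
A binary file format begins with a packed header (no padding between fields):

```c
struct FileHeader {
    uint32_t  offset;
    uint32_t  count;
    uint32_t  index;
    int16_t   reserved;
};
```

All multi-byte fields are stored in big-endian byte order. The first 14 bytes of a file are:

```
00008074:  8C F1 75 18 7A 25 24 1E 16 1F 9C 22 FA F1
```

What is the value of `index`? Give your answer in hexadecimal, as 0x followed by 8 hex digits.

`index` follows `offset` (4 B), `count` (4 B), so it starts at offset 4 + 4 = 8 and occupies 4 bytes.
Bytes at offsets 8..11: 16 1F 9C 22.
Big-endian: lowest address holds the most-significant byte.
The bytes are already most-significant first: 0x161F9C22.

0x161F9C22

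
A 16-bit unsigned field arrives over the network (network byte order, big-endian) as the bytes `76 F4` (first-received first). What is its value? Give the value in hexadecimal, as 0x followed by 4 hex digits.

0x76F4

In big-endian order the high byte comes first in memory.
The bytes are already most-significant first: 0x76F4.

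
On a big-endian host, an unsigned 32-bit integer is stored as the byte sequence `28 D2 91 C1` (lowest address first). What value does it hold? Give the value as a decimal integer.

684888513

Big-endian: lowest address holds the most-significant byte.
The bytes are already most-significant first: 0x28D291C1.
0x28D291C1 = 684888513.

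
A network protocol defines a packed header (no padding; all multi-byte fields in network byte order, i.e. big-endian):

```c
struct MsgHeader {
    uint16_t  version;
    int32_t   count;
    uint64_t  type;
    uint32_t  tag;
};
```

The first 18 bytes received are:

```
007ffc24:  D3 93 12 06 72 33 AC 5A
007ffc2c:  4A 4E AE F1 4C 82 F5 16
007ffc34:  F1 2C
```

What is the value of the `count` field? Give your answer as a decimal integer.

`count` follows `version` (2 bytes), so it starts at byte offset 2 and occupies 4 bytes.
Bytes at offsets 2..5: 12 06 72 33.
In big-endian order the high byte comes first in memory.
The bytes are already most-significant first: 0x12067233.
0x12067233 = 302412339.

302412339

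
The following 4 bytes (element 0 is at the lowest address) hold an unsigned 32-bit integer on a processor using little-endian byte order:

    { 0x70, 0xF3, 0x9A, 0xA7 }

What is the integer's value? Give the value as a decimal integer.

In little-endian order the low byte comes first in memory.
Reassemble most-significant byte first: A7 9A F3 70 → 0xA79AF370.
0xA79AF370 = 2811949936.

2811949936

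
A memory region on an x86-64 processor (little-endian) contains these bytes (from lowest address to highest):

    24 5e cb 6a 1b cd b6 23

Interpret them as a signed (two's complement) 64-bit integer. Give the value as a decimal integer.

2573469754728341028

Little-endian stores the least-significant byte at the lowest address.
Reassemble most-significant byte first: 23 B6 CD 1B 6A CB 5E 24 → 0x23B6CD1B6ACB5E24.
0x23B6CD1B6ACB5E24 = 2573469754728341028.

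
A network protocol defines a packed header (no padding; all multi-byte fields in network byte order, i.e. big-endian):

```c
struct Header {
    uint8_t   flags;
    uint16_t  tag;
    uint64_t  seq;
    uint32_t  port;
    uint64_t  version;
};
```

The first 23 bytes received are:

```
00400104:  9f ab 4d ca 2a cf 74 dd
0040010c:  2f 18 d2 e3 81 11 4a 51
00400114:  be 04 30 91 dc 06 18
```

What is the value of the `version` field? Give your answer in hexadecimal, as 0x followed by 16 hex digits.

0x51BE043091DC0618

`version` follows `flags` (1 B), `tag` (2 B), `seq` (8 B), `port` (4 B), so it starts at offset 1 + 2 + 8 + 4 = 15 and occupies 8 bytes.
Bytes at offsets 15..22: 51 BE 04 30 91 DC 06 18.
In big-endian order the high byte comes first in memory.
The bytes are already most-significant first: 0x51BE043091DC0618.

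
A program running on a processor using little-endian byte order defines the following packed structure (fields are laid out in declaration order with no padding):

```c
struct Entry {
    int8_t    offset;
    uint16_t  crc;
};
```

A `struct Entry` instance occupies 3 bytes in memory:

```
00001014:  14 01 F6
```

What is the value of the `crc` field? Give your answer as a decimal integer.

62977

`crc` follows `offset` (1 byte), so it starts at byte offset 1 and occupies 2 bytes.
Bytes at offsets 1..2: 01 F6.
Little-endian stores the least-significant byte at the lowest address.
Reassemble most-significant byte first: F6 01 → 0xF601.
0xF601 = 62977.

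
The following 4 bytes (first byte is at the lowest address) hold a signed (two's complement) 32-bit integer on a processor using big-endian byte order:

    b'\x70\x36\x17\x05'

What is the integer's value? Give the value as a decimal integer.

1882593029

In big-endian order the high byte comes first in memory.
The bytes are already most-significant first: 0x70361705.
0x70361705 = 1882593029.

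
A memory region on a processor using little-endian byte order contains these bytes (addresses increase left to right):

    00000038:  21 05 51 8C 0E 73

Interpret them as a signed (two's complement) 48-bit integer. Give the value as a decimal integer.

126506320856353

In little-endian order the low byte comes first in memory.
Reassemble most-significant byte first: 73 0E 8C 51 05 21 → 0x730E8C510521.
0x730E8C510521 = 126506320856353.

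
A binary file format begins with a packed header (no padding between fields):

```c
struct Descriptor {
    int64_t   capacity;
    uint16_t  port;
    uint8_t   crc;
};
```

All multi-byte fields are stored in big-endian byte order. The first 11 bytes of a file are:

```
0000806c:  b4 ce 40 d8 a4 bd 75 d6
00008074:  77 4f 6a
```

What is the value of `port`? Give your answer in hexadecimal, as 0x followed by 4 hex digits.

0x774F

`port` follows `capacity` (8 bytes), so it starts at byte offset 8 and occupies 2 bytes.
Bytes at offsets 8..9: 77 4F.
Big-endian: lowest address holds the most-significant byte.
The bytes are already most-significant first: 0x774F.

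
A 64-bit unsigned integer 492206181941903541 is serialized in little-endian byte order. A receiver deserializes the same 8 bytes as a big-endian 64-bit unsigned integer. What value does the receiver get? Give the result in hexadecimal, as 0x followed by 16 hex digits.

0xB500E626EAAAD406

492206181941903541 in 64-bit hexadecimal is 0x06D4AAEA26E600B5.
Stored little-endian, the bytes at ascending addresses are B5 00 E6 26 EA AA D4 06.
Read back as big-endian, the last byte is least significant, giving 0xB500E626EAAAD406.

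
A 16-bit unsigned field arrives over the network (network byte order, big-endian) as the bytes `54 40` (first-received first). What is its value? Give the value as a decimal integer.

21568

Big-endian stores the most-significant byte at the lowest address.
The bytes are already most-significant first: 0x5440.
0x5440 = 21568.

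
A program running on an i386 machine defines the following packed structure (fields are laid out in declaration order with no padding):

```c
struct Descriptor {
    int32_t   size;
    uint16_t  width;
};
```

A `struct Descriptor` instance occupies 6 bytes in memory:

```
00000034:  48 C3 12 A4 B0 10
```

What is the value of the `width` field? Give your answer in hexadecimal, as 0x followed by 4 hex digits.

0x10B0

`width` follows `size` (4 bytes), so it starts at byte offset 4 and occupies 2 bytes.
Bytes at offsets 4..5: B0 10.
In little-endian order the low byte comes first in memory.
Reassemble most-significant byte first: 10 B0 → 0x10B0.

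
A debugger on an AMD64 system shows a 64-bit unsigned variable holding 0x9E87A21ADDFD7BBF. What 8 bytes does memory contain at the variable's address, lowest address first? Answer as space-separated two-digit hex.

BF 7B FD DD 1A A2 87 9E

Split into bytes (most-significant first): 9E 87 A2 1A DD FD 7B BF.
Little-endian stores the least-significant byte at the lowest address.
So at ascending addresses the bytes are BF 7B FD DD 1A A2 87 9E.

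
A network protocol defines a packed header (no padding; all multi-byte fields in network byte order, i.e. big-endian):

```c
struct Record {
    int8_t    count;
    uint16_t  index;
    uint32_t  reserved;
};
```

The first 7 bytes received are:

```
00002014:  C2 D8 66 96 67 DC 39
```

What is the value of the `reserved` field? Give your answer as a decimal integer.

`reserved` follows `count` (1 B), `index` (2 B), so it starts at offset 1 + 2 = 3 and occupies 4 bytes.
Bytes at offsets 3..6: 96 67 DC 39.
Big-endian stores the most-significant byte at the lowest address.
The bytes are already most-significant first: 0x9667DC39.
0x9667DC39 = 2523388985.

2523388985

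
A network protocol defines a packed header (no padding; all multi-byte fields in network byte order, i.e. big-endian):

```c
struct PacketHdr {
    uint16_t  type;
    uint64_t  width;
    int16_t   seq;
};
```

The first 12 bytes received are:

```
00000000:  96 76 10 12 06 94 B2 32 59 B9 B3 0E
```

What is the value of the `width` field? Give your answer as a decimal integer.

`width` follows `type` (2 bytes), so it starts at byte offset 2 and occupies 8 bytes.
Bytes at offsets 2..9: 10 12 06 94 B2 32 59 B9.
In big-endian order the high byte comes first in memory.
The bytes are already most-significant first: 0x10120694B23259B9.
0x10120694B23259B9 = 1157995289902209465.

1157995289902209465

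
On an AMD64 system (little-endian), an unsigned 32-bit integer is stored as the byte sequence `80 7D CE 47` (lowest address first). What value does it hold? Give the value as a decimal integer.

Little-endian stores the least-significant byte at the lowest address.
Reassemble most-significant byte first: 47 CE 7D 80 → 0x47CE7D80.
0x47CE7D80 = 1204714880.

1204714880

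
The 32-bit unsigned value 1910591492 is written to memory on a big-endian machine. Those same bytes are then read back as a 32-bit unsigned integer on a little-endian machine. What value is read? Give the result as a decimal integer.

72409457

1910591492 in 32-bit hexadecimal is 0x71E15004.
Stored big-endian, the bytes at ascending addresses are 71 E1 50 04.
Read back as little-endian, the first byte is least significant, giving 0x0450E171.
0x0450E171 = 72409457.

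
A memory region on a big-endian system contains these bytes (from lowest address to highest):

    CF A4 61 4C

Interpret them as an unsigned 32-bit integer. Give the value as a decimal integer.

3483656524

Big-endian stores the most-significant byte at the lowest address.
The bytes are already most-significant first: 0xCFA4614C.
0xCFA4614C = 3483656524.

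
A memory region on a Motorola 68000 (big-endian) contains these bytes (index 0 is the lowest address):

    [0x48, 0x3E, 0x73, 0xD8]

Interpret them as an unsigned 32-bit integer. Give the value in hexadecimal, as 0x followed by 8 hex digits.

0x483E73D8

Big-endian stores the most-significant byte at the lowest address.
The bytes are already most-significant first: 0x483E73D8.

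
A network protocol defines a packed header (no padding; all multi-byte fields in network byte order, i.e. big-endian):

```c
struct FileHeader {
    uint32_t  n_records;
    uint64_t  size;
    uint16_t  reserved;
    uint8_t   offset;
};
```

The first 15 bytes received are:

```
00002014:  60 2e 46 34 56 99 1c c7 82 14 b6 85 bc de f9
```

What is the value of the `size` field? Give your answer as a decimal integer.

6240050401904998021

`size` follows `n_records` (4 bytes), so it starts at byte offset 4 and occupies 8 bytes.
Bytes at offsets 4..11: 56 99 1C C7 82 14 B6 85.
In big-endian order the high byte comes first in memory.
The bytes are already most-significant first: 0x56991CC78214B685.
0x56991CC78214B685 = 6240050401904998021.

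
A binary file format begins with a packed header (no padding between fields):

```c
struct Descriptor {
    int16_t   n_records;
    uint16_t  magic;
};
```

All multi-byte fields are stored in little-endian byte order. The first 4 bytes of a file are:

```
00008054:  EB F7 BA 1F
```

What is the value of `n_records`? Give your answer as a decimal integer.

-2069

`n_records` is the first field, at byte offset 0, occupying 2 bytes.
Bytes at offsets 0..1: EB F7.
Little-endian: lowest address holds the least-significant byte.
Reassemble most-significant byte first: F7 EB → 0xF7EB.
Top bit is set, so as a signed 16-bit value this is 0xF7EB − 2^16 = -2069.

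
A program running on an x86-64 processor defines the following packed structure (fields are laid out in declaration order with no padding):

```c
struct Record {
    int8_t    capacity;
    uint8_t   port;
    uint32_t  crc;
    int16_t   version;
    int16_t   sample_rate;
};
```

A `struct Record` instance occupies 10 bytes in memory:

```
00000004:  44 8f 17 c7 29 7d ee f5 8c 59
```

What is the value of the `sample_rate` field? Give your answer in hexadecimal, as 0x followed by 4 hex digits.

`sample_rate` follows `capacity` (1 B), `port` (1 B), `crc` (4 B), `version` (2 B), so it starts at offset 1 + 1 + 4 + 2 = 8 and occupies 2 bytes.
Bytes at offsets 8..9: 8C 59.
Little-endian stores the least-significant byte at the lowest address.
Reassemble most-significant byte first: 59 8C → 0x598C.

0x598C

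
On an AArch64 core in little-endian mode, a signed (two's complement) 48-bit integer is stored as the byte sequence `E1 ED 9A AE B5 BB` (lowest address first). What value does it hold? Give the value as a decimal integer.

-75085983846943

Little-endian: lowest address holds the least-significant byte.
Reassemble most-significant byte first: BB B5 AE 9A ED E1 → 0xBBB5AE9AEDE1.
Top bit is set, so as a signed 48-bit value this is 0xBBB5AE9AEDE1 − 2^48 = -75085983846943.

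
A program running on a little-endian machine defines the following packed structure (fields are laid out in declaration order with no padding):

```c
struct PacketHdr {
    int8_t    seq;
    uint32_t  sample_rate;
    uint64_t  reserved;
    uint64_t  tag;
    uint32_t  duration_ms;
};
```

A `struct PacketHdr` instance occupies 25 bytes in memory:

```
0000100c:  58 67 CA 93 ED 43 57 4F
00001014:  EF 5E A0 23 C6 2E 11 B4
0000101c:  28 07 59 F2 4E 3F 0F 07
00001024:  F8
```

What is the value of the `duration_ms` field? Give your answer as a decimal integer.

`duration_ms` follows `seq` (1 B), `sample_rate` (4 B), `reserved` (8 B), `tag` (8 B), so it starts at offset 1 + 4 + 8 + 8 = 21 and occupies 4 bytes.
Bytes at offsets 21..24: 3F 0F 07 F8.
Little-endian: lowest address holds the least-significant byte.
Reassemble most-significant byte first: F8 07 0F 3F → 0xF8070F3F.
0xF8070F3F = 4161212223.

4161212223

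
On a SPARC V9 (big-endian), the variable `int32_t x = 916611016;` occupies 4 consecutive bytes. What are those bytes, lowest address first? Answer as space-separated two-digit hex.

916611016 in hexadecimal, padded to 32 bits, is 0x36A25FC8.
Split into bytes (most-significant first): 36 A2 5F C8.
Big-endian stores the most-significant byte at the lowest address.
So the memory order matches the most-significant-first order: 36 A2 5F C8.

36 A2 5F C8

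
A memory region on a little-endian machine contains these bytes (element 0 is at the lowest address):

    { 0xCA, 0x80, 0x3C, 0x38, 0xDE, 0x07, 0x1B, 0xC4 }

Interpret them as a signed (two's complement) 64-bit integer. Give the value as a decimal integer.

Little-endian stores the least-significant byte at the lowest address.
Reassemble most-significant byte first: C4 1B 07 DE 38 3C 80 CA → 0xC41B07DE383C80CA.
Top bit is set, so as a signed 64-bit value this is 0xC41B07DE383C80CA − 2^64 = -4315847166896865078.

-4315847166896865078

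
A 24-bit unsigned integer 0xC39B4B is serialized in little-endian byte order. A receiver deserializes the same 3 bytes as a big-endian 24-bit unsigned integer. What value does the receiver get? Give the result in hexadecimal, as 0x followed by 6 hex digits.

0x4B9BC3

Stored little-endian, the bytes at ascending addresses are 4B 9B C3.
Read back as big-endian, the last byte is least significant, giving 0x4B9BC3.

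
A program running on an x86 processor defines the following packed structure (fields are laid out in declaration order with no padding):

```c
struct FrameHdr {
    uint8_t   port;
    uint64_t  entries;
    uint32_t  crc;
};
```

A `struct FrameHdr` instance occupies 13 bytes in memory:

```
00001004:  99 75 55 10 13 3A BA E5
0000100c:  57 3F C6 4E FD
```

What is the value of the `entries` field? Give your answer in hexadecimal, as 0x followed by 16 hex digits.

`entries` follows `port` (1 byte), so it starts at byte offset 1 and occupies 8 bytes.
Bytes at offsets 1..8: 75 55 10 13 3A BA E5 57.
In little-endian order the low byte comes first in memory.
Reassemble most-significant byte first: 57 E5 BA 3A 13 10 55 75 → 0x57E5BA3A13105575.

0x57E5BA3A13105575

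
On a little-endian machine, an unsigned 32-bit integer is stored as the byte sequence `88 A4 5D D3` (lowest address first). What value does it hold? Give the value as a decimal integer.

Little-endian: lowest address holds the least-significant byte.
Reassemble most-significant byte first: D3 5D A4 88 → 0xD35DA488.
0xD35DA488 = 3546129544.

3546129544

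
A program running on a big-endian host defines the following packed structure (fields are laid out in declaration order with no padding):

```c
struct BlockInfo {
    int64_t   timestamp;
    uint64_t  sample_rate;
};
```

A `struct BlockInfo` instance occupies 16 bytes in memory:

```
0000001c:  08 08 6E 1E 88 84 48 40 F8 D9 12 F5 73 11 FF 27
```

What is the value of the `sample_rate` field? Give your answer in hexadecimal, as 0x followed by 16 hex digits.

0xF8D912F57311FF27

`sample_rate` follows `timestamp` (8 bytes), so it starts at byte offset 8 and occupies 8 bytes.
Bytes at offsets 8..15: F8 D9 12 F5 73 11 FF 27.
In big-endian order the high byte comes first in memory.
The bytes are already most-significant first: 0xF8D912F57311FF27.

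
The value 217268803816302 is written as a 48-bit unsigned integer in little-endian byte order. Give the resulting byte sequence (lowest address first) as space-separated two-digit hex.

6E 4B DF D5 9A C5

217268803816302 in hexadecimal, padded to 48 bits, is 0xC59AD5DF4B6E.
Split into bytes (most-significant first): C5 9A D5 DF 4B 6E.
In little-endian order the low byte comes first in memory.
So at ascending addresses the bytes are 6E 4B DF D5 9A C5.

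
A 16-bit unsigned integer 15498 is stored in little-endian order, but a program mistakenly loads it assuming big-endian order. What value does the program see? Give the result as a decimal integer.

15498 in 16-bit hexadecimal is 0x3C8A.
Stored little-endian, the bytes at ascending addresses are 8A 3C.
Read back as big-endian, the last byte is least significant, giving 0x8A3C.
0x8A3C = 35388.

35388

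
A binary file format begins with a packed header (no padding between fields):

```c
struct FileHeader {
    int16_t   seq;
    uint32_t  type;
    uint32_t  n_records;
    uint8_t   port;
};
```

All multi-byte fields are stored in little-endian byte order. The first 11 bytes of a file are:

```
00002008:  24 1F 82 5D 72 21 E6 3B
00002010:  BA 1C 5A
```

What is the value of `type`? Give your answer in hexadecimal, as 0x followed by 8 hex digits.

`type` follows `seq` (2 bytes), so it starts at byte offset 2 and occupies 4 bytes.
Bytes at offsets 2..5: 82 5D 72 21.
Little-endian stores the least-significant byte at the lowest address.
Reassemble most-significant byte first: 21 72 5D 82 → 0x21725D82.

0x21725D82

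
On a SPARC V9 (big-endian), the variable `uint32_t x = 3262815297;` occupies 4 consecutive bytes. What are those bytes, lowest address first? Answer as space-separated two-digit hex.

C2 7A 9C 41

3262815297 in hexadecimal, padded to 32 bits, is 0xC27A9C41.
Split into bytes (most-significant first): C2 7A 9C 41.
Big-endian: lowest address holds the most-significant byte.
So the memory order matches the most-significant-first order: C2 7A 9C 41.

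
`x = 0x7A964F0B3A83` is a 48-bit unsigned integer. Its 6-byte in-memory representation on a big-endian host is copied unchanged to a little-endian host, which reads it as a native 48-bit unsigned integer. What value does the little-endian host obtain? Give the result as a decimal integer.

144285321107066

Stored big-endian, the bytes at ascending addresses are 7A 96 4F 0B 3A 83.
Read back as little-endian, the first byte is least significant, giving 0x833A0B4F967A.
0x833A0B4F967A = 144285321107066.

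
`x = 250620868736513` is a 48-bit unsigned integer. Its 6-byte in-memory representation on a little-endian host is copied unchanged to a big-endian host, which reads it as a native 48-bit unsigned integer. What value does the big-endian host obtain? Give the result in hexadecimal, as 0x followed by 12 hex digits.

0x01B6DA37F0E3

250620868736513 in 48-bit hexadecimal is 0xE3F037DAB601.
Stored little-endian, the bytes at ascending addresses are 01 B6 DA 37 F0 E3.
Read back as big-endian, the last byte is least significant, giving 0x01B6DA37F0E3.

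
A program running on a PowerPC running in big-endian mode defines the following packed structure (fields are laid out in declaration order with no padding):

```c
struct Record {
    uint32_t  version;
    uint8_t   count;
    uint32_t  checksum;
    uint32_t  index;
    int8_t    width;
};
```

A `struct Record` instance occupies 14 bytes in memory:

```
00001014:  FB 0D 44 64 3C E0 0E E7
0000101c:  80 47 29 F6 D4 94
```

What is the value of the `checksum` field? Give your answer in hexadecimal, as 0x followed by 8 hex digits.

`checksum` follows `version` (4 B), `count` (1 B), so it starts at offset 4 + 1 = 5 and occupies 4 bytes.
Bytes at offsets 5..8: E0 0E E7 80.
Big-endian: lowest address holds the most-significant byte.
The bytes are already most-significant first: 0xE00EE780.

0xE00EE780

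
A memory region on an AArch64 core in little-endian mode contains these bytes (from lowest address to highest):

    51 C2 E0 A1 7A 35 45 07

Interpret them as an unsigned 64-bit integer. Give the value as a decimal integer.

Little-endian: lowest address holds the least-significant byte.
Reassemble most-significant byte first: 07 45 35 7A A1 E0 C2 51 → 0x0745357AA1E0C251.
0x0745357AA1E0C251 = 523883732476674641.

523883732476674641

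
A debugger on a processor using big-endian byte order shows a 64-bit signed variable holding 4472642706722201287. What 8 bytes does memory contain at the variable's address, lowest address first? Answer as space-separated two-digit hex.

3E 12 04 D8 3D 6B 1E C7

4472642706722201287 in hexadecimal, padded to 64 bits, is 0x3E1204D83D6B1EC7.
Split into bytes (most-significant first): 3E 12 04 D8 3D 6B 1E C7.
In big-endian order the high byte comes first in memory.
So the memory order matches the most-significant-first order: 3E 12 04 D8 3D 6B 1E C7.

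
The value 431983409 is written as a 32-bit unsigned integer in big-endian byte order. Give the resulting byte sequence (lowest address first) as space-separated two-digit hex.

19 BF 8B 31

431983409 in hexadecimal, padded to 32 bits, is 0x19BF8B31.
Split into bytes (most-significant first): 19 BF 8B 31.
In big-endian order the high byte comes first in memory.
So the memory order matches the most-significant-first order: 19 BF 8B 31.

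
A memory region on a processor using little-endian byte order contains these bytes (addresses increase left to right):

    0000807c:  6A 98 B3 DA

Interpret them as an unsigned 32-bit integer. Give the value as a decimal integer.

3669203050

Little-endian stores the least-significant byte at the lowest address.
Reassemble most-significant byte first: DA B3 98 6A → 0xDAB3986A.
0xDAB3986A = 3669203050.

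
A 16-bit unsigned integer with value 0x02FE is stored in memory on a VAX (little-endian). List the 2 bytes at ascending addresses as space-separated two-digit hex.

FE 02

Split into bytes (most-significant first): 02 FE.
In little-endian order the low byte comes first in memory.
So at ascending addresses the bytes are FE 02.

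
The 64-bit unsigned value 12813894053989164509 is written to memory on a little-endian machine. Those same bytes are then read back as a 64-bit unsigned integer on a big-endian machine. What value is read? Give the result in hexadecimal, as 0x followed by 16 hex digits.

12813894053989164509 in 64-bit hexadecimal is 0xB1D418C04D83A5DD.
Stored little-endian, the bytes at ascending addresses are DD A5 83 4D C0 18 D4 B1.
Read back as big-endian, the last byte is least significant, giving 0xDDA5834DC018D4B1.

0xDDA5834DC018D4B1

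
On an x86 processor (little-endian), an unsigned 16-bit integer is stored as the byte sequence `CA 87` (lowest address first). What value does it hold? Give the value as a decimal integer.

34762

Little-endian stores the least-significant byte at the lowest address.
Reassemble most-significant byte first: 87 CA → 0x87CA.
0x87CA = 34762.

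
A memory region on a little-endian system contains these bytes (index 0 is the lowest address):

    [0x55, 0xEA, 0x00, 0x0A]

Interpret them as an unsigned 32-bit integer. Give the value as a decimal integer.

Little-endian: lowest address holds the least-significant byte.
Reassemble most-significant byte first: 0A 00 EA 55 → 0x0A00EA55.
0x0A00EA55 = 167832149.

167832149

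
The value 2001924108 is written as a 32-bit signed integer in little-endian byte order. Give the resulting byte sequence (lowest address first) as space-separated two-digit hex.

0C F0 52 77

2001924108 in hexadecimal, padded to 32 bits, is 0x7752F00C.
Split into bytes (most-significant first): 77 52 F0 0C.
In little-endian order the low byte comes first in memory.
So at ascending addresses the bytes are 0C F0 52 77.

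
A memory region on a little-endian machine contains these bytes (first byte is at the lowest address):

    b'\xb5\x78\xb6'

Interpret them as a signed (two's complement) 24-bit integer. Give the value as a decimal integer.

-4818763

Little-endian stores the least-significant byte at the lowest address.
Reassemble most-significant byte first: B6 78 B5 → 0xB678B5.
Top bit is set, so as a signed 24-bit value this is 0xB678B5 − 2^24 = -4818763.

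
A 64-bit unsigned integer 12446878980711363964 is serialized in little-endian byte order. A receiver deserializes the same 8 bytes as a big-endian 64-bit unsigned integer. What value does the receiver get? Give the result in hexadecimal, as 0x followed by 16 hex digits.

12446878980711363964 in 64-bit hexadecimal is 0xACBC327C8F93B57C.
Stored little-endian, the bytes at ascending addresses are 7C B5 93 8F 7C 32 BC AC.
Read back as big-endian, the last byte is least significant, giving 0x7CB5938F7C32BCAC.

0x7CB5938F7C32BCAC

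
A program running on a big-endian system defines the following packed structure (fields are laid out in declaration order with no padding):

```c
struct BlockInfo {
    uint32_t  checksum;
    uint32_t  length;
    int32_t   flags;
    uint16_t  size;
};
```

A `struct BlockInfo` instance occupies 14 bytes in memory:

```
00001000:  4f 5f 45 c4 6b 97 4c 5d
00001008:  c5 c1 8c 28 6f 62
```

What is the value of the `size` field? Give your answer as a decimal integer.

`size` follows `checksum` (4 B), `length` (4 B), `flags` (4 B), so it starts at offset 4 + 4 + 4 = 12 and occupies 2 bytes.
Bytes at offsets 12..13: 6F 62.
Big-endian: lowest address holds the most-significant byte.
The bytes are already most-significant first: 0x6F62.
0x6F62 = 28514.

28514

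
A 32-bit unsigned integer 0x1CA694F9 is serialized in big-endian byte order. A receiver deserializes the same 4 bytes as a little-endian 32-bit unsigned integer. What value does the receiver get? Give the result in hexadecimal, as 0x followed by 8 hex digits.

Stored big-endian, the bytes at ascending addresses are 1C A6 94 F9.
Read back as little-endian, the first byte is least significant, giving 0xF994A61C.

0xF994A61C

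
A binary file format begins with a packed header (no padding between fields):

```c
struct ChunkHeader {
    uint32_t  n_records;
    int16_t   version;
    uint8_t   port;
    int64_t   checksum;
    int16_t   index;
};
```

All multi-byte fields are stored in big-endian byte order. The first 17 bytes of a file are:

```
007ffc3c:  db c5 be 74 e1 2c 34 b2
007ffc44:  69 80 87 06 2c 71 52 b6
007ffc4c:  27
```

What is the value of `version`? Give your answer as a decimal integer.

-7892

`version` follows `n_records` (4 bytes), so it starts at byte offset 4 and occupies 2 bytes.
Bytes at offsets 4..5: E1 2C.
Big-endian stores the most-significant byte at the lowest address.
The bytes are already most-significant first: 0xE12C.
Top bit is set, so as a signed 16-bit value this is 0xE12C − 2^16 = -7892.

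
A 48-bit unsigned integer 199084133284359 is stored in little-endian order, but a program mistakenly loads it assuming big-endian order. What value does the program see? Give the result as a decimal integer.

199084133284359 in 48-bit hexadecimal is 0xB510E30B7A07.
Stored little-endian, the bytes at ascending addresses are 07 7A 0B E3 10 B5.
Read back as big-endian, the last byte is least significant, giving 0x077A0BE310B5.
0x077A0BE310B5 = 8220766834869.

8220766834869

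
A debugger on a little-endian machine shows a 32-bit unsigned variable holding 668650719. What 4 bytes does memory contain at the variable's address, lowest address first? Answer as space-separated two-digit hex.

DF CC DA 27

668650719 in hexadecimal, padded to 32 bits, is 0x27DACCDF.
Split into bytes (most-significant first): 27 DA CC DF.
Little-endian: lowest address holds the least-significant byte.
So at ascending addresses the bytes are DF CC DA 27.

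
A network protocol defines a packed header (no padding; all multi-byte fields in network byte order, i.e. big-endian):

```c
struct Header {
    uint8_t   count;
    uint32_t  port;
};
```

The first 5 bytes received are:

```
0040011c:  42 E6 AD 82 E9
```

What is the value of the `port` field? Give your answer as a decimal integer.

`port` follows `count` (1 byte), so it starts at byte offset 1 and occupies 4 bytes.
Bytes at offsets 1..4: E6 AD 82 E9.
Big-endian: lowest address holds the most-significant byte.
The bytes are already most-significant first: 0xE6AD82E9.
0xE6AD82E9 = 3870130921.

3870130921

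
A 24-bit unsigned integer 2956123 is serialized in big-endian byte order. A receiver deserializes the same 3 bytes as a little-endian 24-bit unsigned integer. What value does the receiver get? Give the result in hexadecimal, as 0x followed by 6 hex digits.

2956123 in 24-bit hexadecimal is 0x2D1B5B.
Stored big-endian, the bytes at ascending addresses are 2D 1B 5B.
Read back as little-endian, the first byte is least significant, giving 0x5B1B2D.

0x5B1B2D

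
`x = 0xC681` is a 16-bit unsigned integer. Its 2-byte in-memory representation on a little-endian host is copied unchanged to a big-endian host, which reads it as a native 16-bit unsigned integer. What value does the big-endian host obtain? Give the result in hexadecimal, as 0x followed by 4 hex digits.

Stored little-endian, the bytes at ascending addresses are 81 C6.
Read back as big-endian, the last byte is least significant, giving 0x81C6.

0x81C6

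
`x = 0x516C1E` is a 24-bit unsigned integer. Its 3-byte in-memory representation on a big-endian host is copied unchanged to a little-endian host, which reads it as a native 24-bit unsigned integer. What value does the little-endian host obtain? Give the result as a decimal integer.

1993809

Stored big-endian, the bytes at ascending addresses are 51 6C 1E.
Read back as little-endian, the first byte is least significant, giving 0x1E6C51.
0x1E6C51 = 1993809.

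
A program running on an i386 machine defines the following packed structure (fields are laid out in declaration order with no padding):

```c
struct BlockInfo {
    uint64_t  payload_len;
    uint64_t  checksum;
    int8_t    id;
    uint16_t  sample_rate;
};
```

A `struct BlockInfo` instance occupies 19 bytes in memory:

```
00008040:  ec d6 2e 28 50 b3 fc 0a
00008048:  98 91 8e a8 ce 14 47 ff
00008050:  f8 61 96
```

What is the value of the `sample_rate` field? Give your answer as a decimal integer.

`sample_rate` follows `payload_len` (8 B), `checksum` (8 B), `id` (1 B), so it starts at offset 8 + 8 + 1 = 17 and occupies 2 bytes.
Bytes at offsets 17..18: 61 96.
Little-endian stores the least-significant byte at the lowest address.
Reassemble most-significant byte first: 96 61 → 0x9661.
0x9661 = 38497.

38497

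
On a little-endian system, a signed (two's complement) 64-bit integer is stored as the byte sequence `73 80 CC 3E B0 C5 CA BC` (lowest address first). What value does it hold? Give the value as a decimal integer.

-4842841088525041549

Little-endian stores the least-significant byte at the lowest address.
Reassemble most-significant byte first: BC CA C5 B0 3E CC 80 73 → 0xBCCAC5B03ECC8073.
Top bit is set, so as a signed 64-bit value this is 0xBCCAC5B03ECC8073 − 2^64 = -4842841088525041549.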